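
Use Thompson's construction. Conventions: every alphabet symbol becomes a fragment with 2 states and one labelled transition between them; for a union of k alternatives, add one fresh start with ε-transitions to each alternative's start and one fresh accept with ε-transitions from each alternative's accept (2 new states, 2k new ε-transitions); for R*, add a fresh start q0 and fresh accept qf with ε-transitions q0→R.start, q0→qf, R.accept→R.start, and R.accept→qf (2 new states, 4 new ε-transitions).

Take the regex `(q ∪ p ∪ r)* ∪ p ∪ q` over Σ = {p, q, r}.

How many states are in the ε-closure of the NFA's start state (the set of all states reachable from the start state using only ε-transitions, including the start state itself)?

10

Work bottom-up. For each fragment F, track |ε-closure(F.start)| and whether F's accept lies in that closure (i.e. whether F accepts ε). A single-symbol fragment has closure size 1 and does not accept ε.
  q ∪ p ∪ r — C = 1 + 1 + 1 + 1 = 4 (the new accept is not ε-reachable since no branch accepts ε)
  (q ∪ p ∪ r)* — new start has ε-edges to the inner start and to the new accept, so C = 2 + 4 = 6
  (q ∪ p ∪ r)* ∪ p ∪ q — new start ε-reaches every alternative's start; at least one alternative accepts ε, so the union's new accept is reached too: C = 1 + 6 + 1 + 1 + 1 = 10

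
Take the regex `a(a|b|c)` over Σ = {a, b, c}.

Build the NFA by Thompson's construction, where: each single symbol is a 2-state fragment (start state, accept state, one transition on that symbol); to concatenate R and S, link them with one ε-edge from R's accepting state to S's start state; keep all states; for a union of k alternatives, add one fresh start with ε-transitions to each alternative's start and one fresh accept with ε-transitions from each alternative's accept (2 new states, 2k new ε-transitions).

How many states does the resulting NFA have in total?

Recursing over subexpressions:
Each of the 4 symbol leaves contributes a 2-state fragment.
  a|b|c = 8 states
  a(a|b|c) = 10 states

10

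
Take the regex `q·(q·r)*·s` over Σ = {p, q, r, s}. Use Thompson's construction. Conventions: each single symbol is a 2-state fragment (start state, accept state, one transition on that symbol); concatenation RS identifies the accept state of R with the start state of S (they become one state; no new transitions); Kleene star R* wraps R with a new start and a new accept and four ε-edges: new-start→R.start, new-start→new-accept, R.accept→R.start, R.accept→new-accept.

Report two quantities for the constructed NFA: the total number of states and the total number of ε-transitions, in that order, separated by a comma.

7, 4

Building bottom-up:
Each of the 4 symbol leaves contributes 2 states and 0 ε-transitions.
  q·r → 3 states, 0 ε-transitions
  (q·r)* → 5 states, 4 ε-transitions
  q·(q·r)*·s → 7 states, 4 ε-transitions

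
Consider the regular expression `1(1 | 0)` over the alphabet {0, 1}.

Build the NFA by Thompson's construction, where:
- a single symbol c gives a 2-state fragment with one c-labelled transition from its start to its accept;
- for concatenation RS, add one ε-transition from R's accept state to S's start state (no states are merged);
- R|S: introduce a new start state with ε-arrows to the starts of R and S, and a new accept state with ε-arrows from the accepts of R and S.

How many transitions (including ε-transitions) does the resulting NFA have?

8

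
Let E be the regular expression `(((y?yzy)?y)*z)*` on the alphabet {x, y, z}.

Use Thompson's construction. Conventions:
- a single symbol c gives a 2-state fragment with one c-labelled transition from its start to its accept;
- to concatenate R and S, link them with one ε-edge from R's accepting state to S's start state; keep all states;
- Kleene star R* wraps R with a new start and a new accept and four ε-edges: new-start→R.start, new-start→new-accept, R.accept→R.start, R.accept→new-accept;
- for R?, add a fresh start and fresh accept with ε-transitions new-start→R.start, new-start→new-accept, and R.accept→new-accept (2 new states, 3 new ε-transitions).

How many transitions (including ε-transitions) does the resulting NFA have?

25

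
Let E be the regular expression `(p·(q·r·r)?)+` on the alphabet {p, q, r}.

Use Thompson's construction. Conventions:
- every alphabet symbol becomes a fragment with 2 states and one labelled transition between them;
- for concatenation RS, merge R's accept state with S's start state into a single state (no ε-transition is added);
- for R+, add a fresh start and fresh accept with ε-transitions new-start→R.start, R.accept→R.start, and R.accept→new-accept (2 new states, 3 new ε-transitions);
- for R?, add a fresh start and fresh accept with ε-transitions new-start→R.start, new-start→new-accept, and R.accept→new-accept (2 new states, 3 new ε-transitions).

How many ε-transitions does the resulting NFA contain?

By structural recursion:
Each of the 4 symbol leaves contributes 0 ε-transitions.
  q·r·r : 0 ε-transitions
  (q·r·r)? : 3 ε-transitions
  p·(q·r·r)? : 3 ε-transitions
  (p·(q·r·r)?)+ : 6 ε-transitions

6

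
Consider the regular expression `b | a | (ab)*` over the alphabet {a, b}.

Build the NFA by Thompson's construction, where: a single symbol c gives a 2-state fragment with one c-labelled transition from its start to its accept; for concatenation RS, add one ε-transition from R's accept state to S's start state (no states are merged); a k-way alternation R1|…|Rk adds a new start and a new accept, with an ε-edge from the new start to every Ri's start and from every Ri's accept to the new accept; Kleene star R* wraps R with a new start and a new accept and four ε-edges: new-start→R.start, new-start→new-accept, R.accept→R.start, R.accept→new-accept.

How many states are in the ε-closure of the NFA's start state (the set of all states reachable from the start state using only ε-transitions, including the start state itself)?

7

Let C(F) = |ε-closure(F.start)| within fragment F, and note whether F accepts ε. Symbol fragments have C = 1 and do not accept ε. Then:
  ab : same as the first factor's closure: C = 1
  (ab)* : new start has ε-edges to the inner start and to the new accept, so C = 2 + 1 = 3
  b | a | (ab)* : C = 1 (new start) + (1 + 1 + 3) + 1 (new accept, since some branch ε-reaches its own accept) = 7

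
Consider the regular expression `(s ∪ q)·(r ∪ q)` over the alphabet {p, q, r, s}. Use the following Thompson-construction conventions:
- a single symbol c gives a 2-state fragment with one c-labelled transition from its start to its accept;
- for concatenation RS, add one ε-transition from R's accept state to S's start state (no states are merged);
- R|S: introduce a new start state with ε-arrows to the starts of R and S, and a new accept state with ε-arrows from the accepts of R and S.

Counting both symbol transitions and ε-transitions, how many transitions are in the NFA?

13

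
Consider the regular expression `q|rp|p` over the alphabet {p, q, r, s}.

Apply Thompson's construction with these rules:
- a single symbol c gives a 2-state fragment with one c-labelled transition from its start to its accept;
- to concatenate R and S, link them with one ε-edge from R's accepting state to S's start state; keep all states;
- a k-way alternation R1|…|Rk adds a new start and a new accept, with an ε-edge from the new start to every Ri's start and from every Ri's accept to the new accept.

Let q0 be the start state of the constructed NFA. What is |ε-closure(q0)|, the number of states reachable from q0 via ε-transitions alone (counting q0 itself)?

Work bottom-up. For each fragment F, track |ε-closure(F.start)| and whether F's accept lies in that closure (i.e. whether F accepts ε). A single-symbol fragment has closure size 1 and does not accept ε.
  rp — same as the first factor's closure: C = 1
  q|rp|p — C = 1 + 1 + 1 + 1 = 4 (the new accept is not ε-reachable since no branch accepts ε)

4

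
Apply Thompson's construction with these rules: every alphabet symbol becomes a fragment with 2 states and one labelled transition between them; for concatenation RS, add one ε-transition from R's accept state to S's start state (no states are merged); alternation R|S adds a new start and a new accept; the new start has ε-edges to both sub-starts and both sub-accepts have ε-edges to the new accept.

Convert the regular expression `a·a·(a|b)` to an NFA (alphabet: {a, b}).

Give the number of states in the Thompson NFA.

Bottom-up over the parse tree:
Each of the 4 symbol leaves contributes a 2-state fragment.
  a|b — 6 states
  a·a·(a|b) — 10 states

10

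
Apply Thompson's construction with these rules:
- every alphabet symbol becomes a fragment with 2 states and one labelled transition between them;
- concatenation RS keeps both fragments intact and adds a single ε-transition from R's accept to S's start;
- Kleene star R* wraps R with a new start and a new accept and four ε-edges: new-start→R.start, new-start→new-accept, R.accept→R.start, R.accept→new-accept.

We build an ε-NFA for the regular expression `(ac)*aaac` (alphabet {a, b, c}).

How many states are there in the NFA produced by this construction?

14

Recursing over subexpressions:
Each of the 6 symbol leaves contributes a 2-state fragment.
  ac = 4 states
  (ac)* = 6 states
  (ac)*aaac = 14 states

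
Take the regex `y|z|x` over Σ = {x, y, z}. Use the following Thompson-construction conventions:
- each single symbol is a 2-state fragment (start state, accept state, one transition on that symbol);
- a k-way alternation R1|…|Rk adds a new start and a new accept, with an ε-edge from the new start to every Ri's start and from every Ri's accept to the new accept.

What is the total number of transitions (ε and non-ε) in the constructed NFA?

Recursing over subexpressions:
Each of the 3 symbol leaves contributes 1 transition (1 symbol, 0 ε).
  y|z|x = 9 transitions (3 symbol, 6 ε)

9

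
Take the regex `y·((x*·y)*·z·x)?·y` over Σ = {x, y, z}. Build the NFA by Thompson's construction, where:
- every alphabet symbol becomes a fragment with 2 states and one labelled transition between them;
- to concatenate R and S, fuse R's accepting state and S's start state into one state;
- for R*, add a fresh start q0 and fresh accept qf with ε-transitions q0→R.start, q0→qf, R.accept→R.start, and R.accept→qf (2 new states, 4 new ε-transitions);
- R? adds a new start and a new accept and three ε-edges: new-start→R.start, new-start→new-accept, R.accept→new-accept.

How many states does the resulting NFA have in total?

Building bottom-up:
Each of the 6 symbol leaves contributes a 2-state fragment.
  x* → 4 states
  x*·y → 5 states
  (x*·y)* → 7 states
  (x*·y)*·z·x → 9 states
  ((x*·y)*·z·x)? → 11 states
  y·((x*·y)*·z·x)?·y → 13 states

13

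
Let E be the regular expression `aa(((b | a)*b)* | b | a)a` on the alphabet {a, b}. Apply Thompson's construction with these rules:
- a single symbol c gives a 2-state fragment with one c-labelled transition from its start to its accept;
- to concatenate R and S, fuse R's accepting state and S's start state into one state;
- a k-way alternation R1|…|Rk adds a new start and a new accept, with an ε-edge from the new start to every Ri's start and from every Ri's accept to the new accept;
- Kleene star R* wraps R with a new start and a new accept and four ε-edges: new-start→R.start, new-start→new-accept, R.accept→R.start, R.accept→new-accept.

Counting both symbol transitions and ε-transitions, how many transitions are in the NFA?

26

Per subexpression:
Each of the 8 symbol leaves contributes 1 transition (1 symbol, 0 ε).
  b | a → 6 transitions (2 symbol, 4 ε)
  (b | a)* → 10 transitions (2 symbol, 8 ε)
  (b | a)*b → 11 transitions (3 symbol, 8 ε)
  ((b | a)*b)* → 15 transitions (3 symbol, 12 ε)
  ((b | a)*b)* | b | a → 23 transitions (5 symbol, 18 ε)
  aa(((b | a)*b)* | b | a)a → 26 transitions (8 symbol, 18 ε)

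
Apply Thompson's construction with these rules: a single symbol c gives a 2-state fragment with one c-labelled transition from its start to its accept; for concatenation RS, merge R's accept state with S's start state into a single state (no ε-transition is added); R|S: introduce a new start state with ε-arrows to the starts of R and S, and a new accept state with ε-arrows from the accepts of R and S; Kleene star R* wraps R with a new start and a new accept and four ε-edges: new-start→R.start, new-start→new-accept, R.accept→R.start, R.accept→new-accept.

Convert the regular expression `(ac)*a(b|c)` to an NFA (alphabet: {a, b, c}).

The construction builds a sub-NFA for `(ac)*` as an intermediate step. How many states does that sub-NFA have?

5

Fragment for `(ac)*`:
Each of the 2 symbol leaves contributes a 2-state fragment.
  ac — 3 states
  (ac)* — 5 states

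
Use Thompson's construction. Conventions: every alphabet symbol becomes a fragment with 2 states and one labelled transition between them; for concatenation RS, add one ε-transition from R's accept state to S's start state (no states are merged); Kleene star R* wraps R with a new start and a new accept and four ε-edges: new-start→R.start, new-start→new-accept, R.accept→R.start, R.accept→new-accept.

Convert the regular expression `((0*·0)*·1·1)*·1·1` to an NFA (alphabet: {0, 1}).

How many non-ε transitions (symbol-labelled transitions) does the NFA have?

Building bottom-up:
Each of the 6 symbol leaves contributes exactly 1 symbol transition.
  0* : 1 symbol transition
  0*·0 : 2 symbol transitions
  (0*·0)* : 2 symbol transitions
  (0*·0)*·1·1 : 4 symbol transitions
  ((0*·0)*·1·1)* : 4 symbol transitions
  ((0*·0)*·1·1)*·1·1 : 6 symbol transitions

6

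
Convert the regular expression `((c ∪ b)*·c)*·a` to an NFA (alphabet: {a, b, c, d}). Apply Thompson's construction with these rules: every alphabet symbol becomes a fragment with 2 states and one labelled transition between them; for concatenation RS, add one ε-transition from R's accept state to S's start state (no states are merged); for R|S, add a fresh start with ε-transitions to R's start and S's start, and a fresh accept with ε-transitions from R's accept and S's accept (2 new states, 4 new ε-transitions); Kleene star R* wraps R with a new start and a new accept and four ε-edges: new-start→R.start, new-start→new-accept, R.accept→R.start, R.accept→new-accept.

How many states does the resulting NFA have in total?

14

Bottom-up over the parse tree:
Each of the 4 symbol leaves contributes a 2-state fragment.
  c ∪ b = 6 states
  (c ∪ b)* = 8 states
  (c ∪ b)*·c = 10 states
  ((c ∪ b)*·c)* = 12 states
  ((c ∪ b)*·c)*·a = 14 states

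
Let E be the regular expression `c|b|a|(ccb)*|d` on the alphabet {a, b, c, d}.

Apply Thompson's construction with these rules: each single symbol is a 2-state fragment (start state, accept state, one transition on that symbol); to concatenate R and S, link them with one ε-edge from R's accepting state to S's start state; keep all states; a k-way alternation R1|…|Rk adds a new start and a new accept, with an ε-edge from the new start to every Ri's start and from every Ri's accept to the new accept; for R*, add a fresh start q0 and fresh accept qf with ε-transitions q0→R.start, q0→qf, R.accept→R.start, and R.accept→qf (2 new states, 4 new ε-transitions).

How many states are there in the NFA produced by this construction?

18

Building bottom-up:
Each of the 7 symbol leaves contributes a 2-state fragment.
  ccb → 6 states
  (ccb)* → 8 states
  c|b|a|(ccb)*|d → 18 states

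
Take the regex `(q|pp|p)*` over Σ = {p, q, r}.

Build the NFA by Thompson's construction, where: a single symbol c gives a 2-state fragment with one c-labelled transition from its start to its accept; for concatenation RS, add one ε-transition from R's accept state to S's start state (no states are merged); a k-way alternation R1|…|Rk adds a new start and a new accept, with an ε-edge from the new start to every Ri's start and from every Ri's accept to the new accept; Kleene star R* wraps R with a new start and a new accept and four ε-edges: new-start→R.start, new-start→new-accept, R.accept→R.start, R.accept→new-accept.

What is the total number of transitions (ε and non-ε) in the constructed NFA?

Recursing over subexpressions:
Each of the 4 symbol leaves contributes 1 transition (1 symbol, 0 ε).
  pp — 3 transitions (2 symbol, 1 ε)
  q|pp|p — 11 transitions (4 symbol, 7 ε)
  (q|pp|p)* — 15 transitions (4 symbol, 11 ε)

15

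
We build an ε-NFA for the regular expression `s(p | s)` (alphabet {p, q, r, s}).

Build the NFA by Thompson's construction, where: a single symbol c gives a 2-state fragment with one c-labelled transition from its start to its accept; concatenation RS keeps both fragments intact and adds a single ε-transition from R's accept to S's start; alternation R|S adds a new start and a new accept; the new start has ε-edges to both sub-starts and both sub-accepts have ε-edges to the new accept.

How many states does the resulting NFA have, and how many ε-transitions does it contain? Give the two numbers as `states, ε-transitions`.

Per subexpression:
Each of the 3 symbol leaves contributes 2 states and 0 ε-transitions.
  p | s = 6 states, 4 ε-transitions
  s(p | s) = 8 states, 5 ε-transitions

8, 5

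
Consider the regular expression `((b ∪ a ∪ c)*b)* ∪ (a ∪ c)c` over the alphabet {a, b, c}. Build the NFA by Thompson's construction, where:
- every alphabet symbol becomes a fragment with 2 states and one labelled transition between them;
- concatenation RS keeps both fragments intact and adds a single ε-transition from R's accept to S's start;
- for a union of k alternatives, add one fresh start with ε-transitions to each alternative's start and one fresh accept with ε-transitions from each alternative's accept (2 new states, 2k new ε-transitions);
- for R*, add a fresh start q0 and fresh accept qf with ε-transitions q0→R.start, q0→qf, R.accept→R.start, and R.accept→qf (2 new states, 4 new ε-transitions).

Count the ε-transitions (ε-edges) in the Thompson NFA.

24

Bottom-up over the parse tree:
Each of the 7 symbol leaves contributes 0 ε-transitions.
  b ∪ a ∪ c = 6 ε-transitions
  (b ∪ a ∪ c)* = 10 ε-transitions
  (b ∪ a ∪ c)*b = 11 ε-transitions
  ((b ∪ a ∪ c)*b)* = 15 ε-transitions
  a ∪ c = 4 ε-transitions
  (a ∪ c)c = 5 ε-transitions
  ((b ∪ a ∪ c)*b)* ∪ (a ∪ c)c = 24 ε-transitions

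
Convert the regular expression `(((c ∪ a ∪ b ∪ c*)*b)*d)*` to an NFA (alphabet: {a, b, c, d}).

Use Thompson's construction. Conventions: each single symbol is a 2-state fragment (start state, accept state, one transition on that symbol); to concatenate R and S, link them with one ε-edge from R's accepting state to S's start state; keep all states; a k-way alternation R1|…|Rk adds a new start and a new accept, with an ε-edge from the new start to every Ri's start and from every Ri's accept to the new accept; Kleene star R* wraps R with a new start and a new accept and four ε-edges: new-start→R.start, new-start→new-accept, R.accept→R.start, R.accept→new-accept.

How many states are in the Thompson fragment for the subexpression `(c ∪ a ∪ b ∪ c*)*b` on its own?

Fragment for `(c ∪ a ∪ b ∪ c*)*b`:
Each of the 5 symbol leaves contributes a 2-state fragment.
  c* — 4 states
  c ∪ a ∪ b ∪ c* — 12 states
  (c ∪ a ∪ b ∪ c*)* — 14 states
  (c ∪ a ∪ b ∪ c*)*b — 16 states

16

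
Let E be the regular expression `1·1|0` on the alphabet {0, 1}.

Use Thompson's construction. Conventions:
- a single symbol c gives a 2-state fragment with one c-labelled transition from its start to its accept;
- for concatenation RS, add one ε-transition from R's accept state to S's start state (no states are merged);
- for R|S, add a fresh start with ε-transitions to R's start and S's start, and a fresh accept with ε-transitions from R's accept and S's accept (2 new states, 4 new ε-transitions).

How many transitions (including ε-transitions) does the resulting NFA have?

By structural recursion:
Each of the 3 symbol leaves contributes 1 transition (1 symbol, 0 ε).
  1·1 — 3 transitions (2 symbol, 1 ε)
  1·1|0 — 8 transitions (3 symbol, 5 ε)

8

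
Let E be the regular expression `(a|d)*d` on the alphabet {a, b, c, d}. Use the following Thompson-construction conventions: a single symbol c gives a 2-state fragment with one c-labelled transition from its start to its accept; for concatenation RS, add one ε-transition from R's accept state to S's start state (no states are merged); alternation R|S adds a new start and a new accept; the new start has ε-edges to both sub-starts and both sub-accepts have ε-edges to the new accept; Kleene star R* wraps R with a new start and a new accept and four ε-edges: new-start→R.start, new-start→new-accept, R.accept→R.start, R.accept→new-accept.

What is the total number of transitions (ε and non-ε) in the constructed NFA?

Recursing over subexpressions:
Each of the 3 symbol leaves contributes 1 transition (1 symbol, 0 ε).
  a|d → 6 transitions (2 symbol, 4 ε)
  (a|d)* → 10 transitions (2 symbol, 8 ε)
  (a|d)*d → 12 transitions (3 symbol, 9 ε)

12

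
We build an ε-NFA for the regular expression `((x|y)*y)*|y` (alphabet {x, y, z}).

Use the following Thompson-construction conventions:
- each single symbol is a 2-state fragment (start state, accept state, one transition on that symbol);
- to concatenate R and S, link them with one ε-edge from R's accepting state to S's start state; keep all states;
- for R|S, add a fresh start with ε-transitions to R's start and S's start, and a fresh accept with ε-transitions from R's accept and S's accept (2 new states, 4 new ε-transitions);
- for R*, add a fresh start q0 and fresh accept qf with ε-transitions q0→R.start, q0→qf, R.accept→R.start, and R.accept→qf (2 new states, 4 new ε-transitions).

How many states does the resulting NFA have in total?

16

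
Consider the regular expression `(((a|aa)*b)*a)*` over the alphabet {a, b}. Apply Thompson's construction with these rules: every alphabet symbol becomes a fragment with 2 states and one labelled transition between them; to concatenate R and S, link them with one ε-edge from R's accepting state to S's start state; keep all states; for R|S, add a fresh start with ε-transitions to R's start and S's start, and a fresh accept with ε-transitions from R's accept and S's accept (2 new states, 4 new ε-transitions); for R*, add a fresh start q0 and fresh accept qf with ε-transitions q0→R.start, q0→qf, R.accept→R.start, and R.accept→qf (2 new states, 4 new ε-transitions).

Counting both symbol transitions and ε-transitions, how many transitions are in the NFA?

Building bottom-up:
Each of the 5 symbol leaves contributes 1 transition (1 symbol, 0 ε).
  aa = 3 transitions (2 symbol, 1 ε)
  a|aa = 8 transitions (3 symbol, 5 ε)
  (a|aa)* = 12 transitions (3 symbol, 9 ε)
  (a|aa)*b = 14 transitions (4 symbol, 10 ε)
  ((a|aa)*b)* = 18 transitions (4 symbol, 14 ε)
  ((a|aa)*b)*a = 20 transitions (5 symbol, 15 ε)
  (((a|aa)*b)*a)* = 24 transitions (5 symbol, 19 ε)

24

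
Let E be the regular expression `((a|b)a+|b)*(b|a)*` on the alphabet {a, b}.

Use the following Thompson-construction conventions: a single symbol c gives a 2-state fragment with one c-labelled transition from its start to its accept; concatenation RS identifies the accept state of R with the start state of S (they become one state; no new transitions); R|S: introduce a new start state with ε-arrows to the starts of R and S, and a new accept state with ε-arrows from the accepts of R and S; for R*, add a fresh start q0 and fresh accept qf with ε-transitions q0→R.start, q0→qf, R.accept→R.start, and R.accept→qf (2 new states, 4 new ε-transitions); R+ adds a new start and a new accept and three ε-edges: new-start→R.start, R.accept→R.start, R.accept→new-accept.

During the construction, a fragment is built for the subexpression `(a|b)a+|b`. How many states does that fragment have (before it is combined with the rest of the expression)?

Fragment for `(a|b)a+|b`:
Each of the 4 symbol leaves contributes a 2-state fragment.
  a|b → 6 states
  a+ → 4 states
  (a|b)a+ → 9 states
  (a|b)a+|b → 13 states

13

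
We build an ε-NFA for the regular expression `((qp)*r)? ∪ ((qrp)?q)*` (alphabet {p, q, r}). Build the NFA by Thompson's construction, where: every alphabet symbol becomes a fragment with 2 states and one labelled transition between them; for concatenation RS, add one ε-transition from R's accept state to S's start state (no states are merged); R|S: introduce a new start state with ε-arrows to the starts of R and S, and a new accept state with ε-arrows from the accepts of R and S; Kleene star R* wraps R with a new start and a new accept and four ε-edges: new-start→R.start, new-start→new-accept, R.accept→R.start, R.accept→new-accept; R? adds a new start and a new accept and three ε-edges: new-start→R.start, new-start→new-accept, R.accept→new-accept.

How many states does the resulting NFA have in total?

24

By structural recursion:
Each of the 7 symbol leaves contributes a 2-state fragment.
  qp → 4 states
  (qp)* → 6 states
  (qp)*r → 8 states
  ((qp)*r)? → 10 states
  qrp → 6 states
  (qrp)? → 8 states
  (qrp)?q → 10 states
  ((qrp)?q)* → 12 states
  ((qp)*r)? ∪ ((qrp)?q)* → 24 states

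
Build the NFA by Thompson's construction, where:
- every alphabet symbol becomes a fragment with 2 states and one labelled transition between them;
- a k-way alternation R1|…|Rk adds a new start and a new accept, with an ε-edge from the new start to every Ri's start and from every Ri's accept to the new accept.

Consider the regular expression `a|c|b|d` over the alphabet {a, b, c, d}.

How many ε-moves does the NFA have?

8

Per subexpression:
Each of the 4 symbol leaves contributes 0 ε-transitions.
  a|c|b|d — 8 ε-transitions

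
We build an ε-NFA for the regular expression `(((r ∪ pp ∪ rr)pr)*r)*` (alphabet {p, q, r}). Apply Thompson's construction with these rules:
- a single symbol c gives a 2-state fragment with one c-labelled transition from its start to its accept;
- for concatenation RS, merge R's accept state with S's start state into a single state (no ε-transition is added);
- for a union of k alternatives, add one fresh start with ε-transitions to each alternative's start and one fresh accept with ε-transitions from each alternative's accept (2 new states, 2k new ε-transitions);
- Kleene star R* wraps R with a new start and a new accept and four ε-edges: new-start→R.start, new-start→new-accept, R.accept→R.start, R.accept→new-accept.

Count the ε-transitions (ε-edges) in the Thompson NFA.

Recursing over subexpressions:
Each of the 8 symbol leaves contributes 0 ε-transitions.
  pp : 0 ε-transitions
  rr : 0 ε-transitions
  r ∪ pp ∪ rr : 6 ε-transitions
  (r ∪ pp ∪ rr)pr : 6 ε-transitions
  ((r ∪ pp ∪ rr)pr)* : 10 ε-transitions
  ((r ∪ pp ∪ rr)pr)*r : 10 ε-transitions
  (((r ∪ pp ∪ rr)pr)*r)* : 14 ε-transitions

14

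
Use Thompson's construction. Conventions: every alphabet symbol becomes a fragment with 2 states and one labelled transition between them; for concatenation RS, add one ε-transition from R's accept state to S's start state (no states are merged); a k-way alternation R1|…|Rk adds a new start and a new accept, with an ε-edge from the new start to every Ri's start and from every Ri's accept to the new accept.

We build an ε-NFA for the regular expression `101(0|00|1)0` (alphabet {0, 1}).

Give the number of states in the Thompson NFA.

18

Per subexpression:
Each of the 8 symbol leaves contributes a 2-state fragment.
  00 : 4 states
  0|00|1 : 10 states
  101(0|00|1)0 : 18 states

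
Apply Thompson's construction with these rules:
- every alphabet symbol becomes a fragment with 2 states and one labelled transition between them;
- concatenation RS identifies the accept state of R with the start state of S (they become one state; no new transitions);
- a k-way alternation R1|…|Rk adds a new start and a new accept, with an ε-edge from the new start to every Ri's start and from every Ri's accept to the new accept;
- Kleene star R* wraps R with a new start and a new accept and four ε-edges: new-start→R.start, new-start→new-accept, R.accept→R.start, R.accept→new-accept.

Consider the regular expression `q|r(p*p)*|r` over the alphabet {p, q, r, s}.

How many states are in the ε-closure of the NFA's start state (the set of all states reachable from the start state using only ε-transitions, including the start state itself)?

Compute the ε-closure size of each fragment's start state recursively; a symbol fragment's start has no outgoing ε-edge, so its closure is just itself (size 1).
  p* : |ε-closure| = 1 (new start) + 1 (body) + 1 (new accept) = 3
  p*p : the left operand accepts ε, so the closure extends into the next operand (the shared merged state is already counted); |ε-closure| = 3 + (1−1) = 3
  (p*p)* : new start has ε-edges to the inner start and to the new accept, so |ε-closure| = 2 + 3 = 5
  r(p*p)* : same as the first factor's closure: |ε-closure| = 1
  q|r(p*p)*|r : |ε-closure| = 1 + 1 + 1 + 1 = 4 (the new accept is not ε-reachable since no branch accepts ε)

4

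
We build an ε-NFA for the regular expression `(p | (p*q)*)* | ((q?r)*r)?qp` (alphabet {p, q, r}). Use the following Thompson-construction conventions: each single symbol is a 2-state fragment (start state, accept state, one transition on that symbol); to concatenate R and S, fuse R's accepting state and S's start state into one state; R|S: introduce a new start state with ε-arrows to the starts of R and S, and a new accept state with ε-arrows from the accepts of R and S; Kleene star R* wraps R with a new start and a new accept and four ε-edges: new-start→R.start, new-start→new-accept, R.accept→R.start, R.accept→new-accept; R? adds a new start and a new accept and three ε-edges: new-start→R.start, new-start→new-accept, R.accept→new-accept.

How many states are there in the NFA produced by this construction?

27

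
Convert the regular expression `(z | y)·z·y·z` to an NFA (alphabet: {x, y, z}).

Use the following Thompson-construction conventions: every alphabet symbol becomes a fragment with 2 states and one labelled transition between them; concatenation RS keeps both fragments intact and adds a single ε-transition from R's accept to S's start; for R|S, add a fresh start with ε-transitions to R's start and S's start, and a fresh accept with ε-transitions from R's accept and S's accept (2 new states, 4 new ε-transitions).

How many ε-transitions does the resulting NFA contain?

Bottom-up over the parse tree:
Each of the 5 symbol leaves contributes 0 ε-transitions.
  z | y — 4 ε-transitions
  (z | y)·z·y·z — 7 ε-transitions

7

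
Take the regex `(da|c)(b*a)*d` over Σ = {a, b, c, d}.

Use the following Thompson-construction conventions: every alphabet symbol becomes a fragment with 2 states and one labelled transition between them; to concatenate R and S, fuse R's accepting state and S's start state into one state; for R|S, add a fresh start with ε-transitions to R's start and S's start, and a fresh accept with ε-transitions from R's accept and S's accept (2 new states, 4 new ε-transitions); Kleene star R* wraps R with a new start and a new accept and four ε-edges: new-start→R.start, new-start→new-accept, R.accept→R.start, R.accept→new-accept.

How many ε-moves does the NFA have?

Building bottom-up:
Each of the 6 symbol leaves contributes 0 ε-transitions.
  da : 0 ε-transitions
  da|c : 4 ε-transitions
  b* : 4 ε-transitions
  b*a : 4 ε-transitions
  (b*a)* : 8 ε-transitions
  (da|c)(b*a)*d : 12 ε-transitions

12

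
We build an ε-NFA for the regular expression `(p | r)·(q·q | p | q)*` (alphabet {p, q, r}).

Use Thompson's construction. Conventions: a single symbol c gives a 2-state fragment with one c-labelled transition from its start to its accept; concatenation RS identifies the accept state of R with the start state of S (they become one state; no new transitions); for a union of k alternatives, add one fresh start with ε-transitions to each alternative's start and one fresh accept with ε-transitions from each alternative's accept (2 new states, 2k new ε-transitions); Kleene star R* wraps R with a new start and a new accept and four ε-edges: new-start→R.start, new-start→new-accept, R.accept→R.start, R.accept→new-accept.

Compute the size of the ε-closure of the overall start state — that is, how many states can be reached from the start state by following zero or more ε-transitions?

Work bottom-up. For each fragment F, track |ε-closure(F.start)| and whether F's accept lies in that closure (i.e. whether F accepts ε). A single-symbol fragment has closure size 1 and does not accept ε.
  p | r — new start ε-reaches every alternative's start; none of them accept ε, so the new accept is not reached: C = 1 + 1 + 1 = 3
  q·q — same as the first factor's closure: C = 1
  q·q | p | q — C = 1 + 1 + 1 + 1 = 4 (the new accept is not ε-reachable since no branch accepts ε)
  (q·q | p | q)* — new start has ε-edges to the inner start and to the new accept, so C = 2 + 4 = 6
  (p | r)·(q·q | p | q)* — same as the first factor's closure: C = 3

3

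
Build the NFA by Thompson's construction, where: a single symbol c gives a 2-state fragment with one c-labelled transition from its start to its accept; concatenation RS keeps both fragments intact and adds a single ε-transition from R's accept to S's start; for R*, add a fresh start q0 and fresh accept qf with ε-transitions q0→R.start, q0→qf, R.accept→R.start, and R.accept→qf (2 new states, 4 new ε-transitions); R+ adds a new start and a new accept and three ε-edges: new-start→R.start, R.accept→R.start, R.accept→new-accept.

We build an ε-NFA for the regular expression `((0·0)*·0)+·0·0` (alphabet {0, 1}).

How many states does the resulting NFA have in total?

Bottom-up over the parse tree:
Each of the 5 symbol leaves contributes a 2-state fragment.
  0·0 → 4 states
  (0·0)* → 6 states
  (0·0)*·0 → 8 states
  ((0·0)*·0)+ → 10 states
  ((0·0)*·0)+·0·0 → 14 states

14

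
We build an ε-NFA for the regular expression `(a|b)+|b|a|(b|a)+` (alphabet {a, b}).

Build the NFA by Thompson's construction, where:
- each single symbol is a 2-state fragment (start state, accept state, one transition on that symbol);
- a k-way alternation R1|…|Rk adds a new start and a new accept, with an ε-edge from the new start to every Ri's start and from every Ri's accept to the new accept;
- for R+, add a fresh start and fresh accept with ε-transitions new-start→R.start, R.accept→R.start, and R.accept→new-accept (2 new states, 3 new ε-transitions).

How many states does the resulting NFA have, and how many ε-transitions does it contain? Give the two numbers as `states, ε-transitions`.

22, 22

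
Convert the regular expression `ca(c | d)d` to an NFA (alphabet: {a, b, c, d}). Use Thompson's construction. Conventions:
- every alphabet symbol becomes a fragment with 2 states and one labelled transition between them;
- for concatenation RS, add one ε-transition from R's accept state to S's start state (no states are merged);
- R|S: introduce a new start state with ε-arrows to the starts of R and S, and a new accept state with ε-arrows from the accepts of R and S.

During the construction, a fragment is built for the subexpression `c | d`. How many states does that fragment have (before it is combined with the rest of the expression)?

Fragment for `c | d`:
Each of the 2 symbol leaves contributes a 2-state fragment.
  c | d → 6 states

6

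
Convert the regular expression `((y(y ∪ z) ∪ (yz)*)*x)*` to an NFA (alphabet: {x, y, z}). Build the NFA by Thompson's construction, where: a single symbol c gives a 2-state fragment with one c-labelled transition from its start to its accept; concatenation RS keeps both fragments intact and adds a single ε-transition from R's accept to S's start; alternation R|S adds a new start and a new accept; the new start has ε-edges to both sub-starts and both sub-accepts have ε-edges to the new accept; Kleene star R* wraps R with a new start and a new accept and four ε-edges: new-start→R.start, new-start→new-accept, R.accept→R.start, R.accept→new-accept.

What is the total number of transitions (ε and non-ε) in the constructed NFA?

29

Building bottom-up:
Each of the 6 symbol leaves contributes 1 transition (1 symbol, 0 ε).
  y ∪ z — 6 transitions (2 symbol, 4 ε)
  y(y ∪ z) — 8 transitions (3 symbol, 5 ε)
  yz — 3 transitions (2 symbol, 1 ε)
  (yz)* — 7 transitions (2 symbol, 5 ε)
  y(y ∪ z) ∪ (yz)* — 19 transitions (5 symbol, 14 ε)
  (y(y ∪ z) ∪ (yz)*)* — 23 transitions (5 symbol, 18 ε)
  (y(y ∪ z) ∪ (yz)*)*x — 25 transitions (6 symbol, 19 ε)
  ((y(y ∪ z) ∪ (yz)*)*x)* — 29 transitions (6 symbol, 23 ε)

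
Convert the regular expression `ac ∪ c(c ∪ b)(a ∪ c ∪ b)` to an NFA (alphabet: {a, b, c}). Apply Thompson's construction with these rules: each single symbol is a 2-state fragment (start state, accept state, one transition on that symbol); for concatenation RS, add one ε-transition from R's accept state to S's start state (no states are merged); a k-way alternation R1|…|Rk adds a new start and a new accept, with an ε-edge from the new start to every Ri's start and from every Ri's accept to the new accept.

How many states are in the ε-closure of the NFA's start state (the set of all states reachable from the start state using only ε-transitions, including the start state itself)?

Work bottom-up. For each fragment F, track |ε-closure(F.start)| and whether F's accept lies in that closure (i.e. whether F accepts ε). A single-symbol fragment has closure size 1 and does not accept ε.
  ac : |ε-closure| equals the left operand's closure size = 1 (its accept is not ε-reachable, so the closure stops there)
  c ∪ b : new start ε-reaches every alternative's start; none of them accept ε, so the new accept is not reached: |ε-closure| = 1 + 1 + 1 = 3
  a ∪ c ∪ b : |ε-closure| = 1 + 1 + 1 + 1 = 4 (the new accept is not ε-reachable since no branch accepts ε)
  c(c ∪ b)(a ∪ c ∪ b) : same as the first factor's closure: |ε-closure| = 1
  ac ∪ c(c ∪ b)(a ∪ c ∪ b) : new start ε-reaches every alternative's start; none of them accept ε, so the new accept is not reached: |ε-closure| = 1 + 1 + 1 = 3

3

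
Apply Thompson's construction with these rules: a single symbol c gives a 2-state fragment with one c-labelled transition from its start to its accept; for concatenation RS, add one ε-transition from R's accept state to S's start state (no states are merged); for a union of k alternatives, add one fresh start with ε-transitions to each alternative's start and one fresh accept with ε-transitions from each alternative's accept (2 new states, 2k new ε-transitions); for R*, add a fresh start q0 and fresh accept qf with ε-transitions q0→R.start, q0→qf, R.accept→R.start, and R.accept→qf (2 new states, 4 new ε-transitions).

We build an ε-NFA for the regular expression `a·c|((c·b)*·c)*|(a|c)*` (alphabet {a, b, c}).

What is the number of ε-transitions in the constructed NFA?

Per subexpression:
Each of the 7 symbol leaves contributes 0 ε-transitions.
  a·c → 1 ε-transition
  c·b → 1 ε-transition
  (c·b)* → 5 ε-transitions
  (c·b)*·c → 6 ε-transitions
  ((c·b)*·c)* → 10 ε-transitions
  a|c → 4 ε-transitions
  (a|c)* → 8 ε-transitions
  a·c|((c·b)*·c)*|(a|c)* → 25 ε-transitions

25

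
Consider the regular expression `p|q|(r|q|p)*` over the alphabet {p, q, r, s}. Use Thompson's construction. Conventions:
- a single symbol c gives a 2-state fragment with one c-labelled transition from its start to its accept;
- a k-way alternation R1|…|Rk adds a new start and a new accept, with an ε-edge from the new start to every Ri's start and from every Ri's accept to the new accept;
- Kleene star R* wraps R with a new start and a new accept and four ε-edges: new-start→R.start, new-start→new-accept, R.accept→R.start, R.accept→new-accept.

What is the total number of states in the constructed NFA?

Bottom-up over the parse tree:
Each of the 5 symbol leaves contributes a 2-state fragment.
  r|q|p — 8 states
  (r|q|p)* — 10 states
  p|q|(r|q|p)* — 16 states

16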